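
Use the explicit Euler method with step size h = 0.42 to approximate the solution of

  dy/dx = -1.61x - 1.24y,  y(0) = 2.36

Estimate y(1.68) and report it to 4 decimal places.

-1.0650

Euler: y_{n+1} = y_n + h·f(x_n, y_n).
x=0.000000, y=2.360000: f=-2.926400 → y ← 2.360000 + 0.42·(-2.926400) = 1.130912
x=0.420000, y=1.130912: f=-2.078531 → y ← 1.130912 + 0.42·(-2.078531) = 0.257929
x=0.840000, y=0.257929: f=-1.672232 → y ← 0.257929 + 0.42·(-1.672232) = -0.444408
x=1.260000, y=-0.444408: f=-1.477534 → y ← -0.444408 + 0.42·(-1.477534) = -1.064973
y(1.68) ≈ -1.0650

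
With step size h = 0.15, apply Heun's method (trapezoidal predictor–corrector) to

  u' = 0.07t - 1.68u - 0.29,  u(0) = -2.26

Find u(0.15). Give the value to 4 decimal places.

-1.7995

Heun: k1 = f(t_n, u_n); k2 = f(t_n + h, u_n + h·k1); u_{n+1} = u_n + (h/2)·(k1 + k2).
t=0.000000, u=-2.260000:
  k1 = f(0.000000, -2.260000) = 3.506800
  k2 = f(0.150000, -1.733980) = 2.633586
  u ← -2.260000 + (0.15/2)·(3.506800 + 2.633586) = -1.799471
u(0.15) ≈ -1.7995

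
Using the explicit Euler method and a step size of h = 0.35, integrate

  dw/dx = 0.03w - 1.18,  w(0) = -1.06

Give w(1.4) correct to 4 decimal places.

Euler: w_{n+1} = w_n + h·f(x_n, w_n).
x=0.000000, w=-1.060000: f=-1.211800 → w ← -1.060000 + 0.35·(-1.211800) = -1.484130
x=0.350000, w=-1.484130: f=-1.224524 → w ← -1.484130 + 0.35·(-1.224524) = -1.912713
x=0.700000, w=-1.912713: f=-1.237381 → w ← -1.912713 + 0.35·(-1.237381) = -2.345797
x=1.050000, w=-2.345797: f=-1.250374 → w ← -2.345797 + 0.35·(-1.250374) = -2.783428
w(1.4) ≈ -2.7834

-2.7834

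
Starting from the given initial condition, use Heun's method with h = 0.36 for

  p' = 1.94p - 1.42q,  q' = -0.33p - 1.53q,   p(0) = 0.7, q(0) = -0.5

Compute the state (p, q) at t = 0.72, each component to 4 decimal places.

3.4876, -0.4668

Heun on (p,q): k1 = f(t_n, state_n); k2 = f(t_n + h, state_n + h·k1); state_{n+1} = state_n + (h/2)·(k1 + k2).
0.000000: (0.700000, -0.500000)
  k1 = (2.068000, 0.534000)
  predictor → (1.444480, -0.307760)
  k2 = (3.239310, -0.005806)
  → (1.655316, -0.404925)
0.360000: (1.655316, -0.404925)
  k1 = (3.786306, 0.073281)
  predictor → (3.018386, -0.378544)
  k2 = (6.393201, -0.416895)
  → (3.487627, -0.466776)
(p(0.72), q(0.72)) ≈ (3.4876, -0.4668)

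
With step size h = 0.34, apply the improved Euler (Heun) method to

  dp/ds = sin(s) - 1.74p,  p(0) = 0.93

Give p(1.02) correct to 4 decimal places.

0.4683

Heun: k1 = f(s_n, p_n); k2 = f(s_n + h, p_n + h·k1); p_{n+1} = p_n + (h/2)·(k1 + k2).
s=0.000000, p=0.930000:
  k1 = f(0.000000, 0.930000) = -1.618200
  k2 = f(0.340000, 0.379812) = -0.327386
  p ← 0.930000 + (0.34/2)·(-1.618200 + (-0.327386)) = 0.599250
s=0.340000, p=0.599250:
  k1 = f(0.340000, 0.599250) = -0.709209
  k2 = f(0.680000, 0.358119) = 0.005665
  p ← 0.599250 + (0.34/2)·(-0.709209 + 0.005665) = 0.479648
s=0.680000, p=0.479648:
  k1 = f(0.680000, 0.479648) = -0.205795
  k2 = f(1.020000, 0.409678) = 0.139269
  p ← 0.479648 + (0.34/2)·(-0.205795 + 0.139269) = 0.468339
p(1.02) ≈ 0.4683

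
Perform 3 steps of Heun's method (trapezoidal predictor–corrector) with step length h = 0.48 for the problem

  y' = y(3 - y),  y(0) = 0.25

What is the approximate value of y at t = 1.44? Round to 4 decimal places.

2.3875

Heun: k1 = f(t_n, y_n); k2 = f(t_n + h, y_n + h·k1); y_{n+1} = y_n + (h/2)·(k1 + k2).
t=0.000000, y=0.250000:
  k1 = f(0.000000, 0.250000) = 0.687500
  k2 = f(0.480000, 0.580000) = 1.403600
  y ← 0.250000 + (0.48/2)·(0.687500 + 1.403600) = 0.751864
t=0.480000, y=0.751864:
  k1 = f(0.480000, 0.751864) = 1.690293
  k2 = f(0.960000, 1.563204) = 2.246005
  y ← 0.751864 + (0.48/2)·(1.690293 + 2.246005) = 1.696575
t=0.960000, y=1.696575:
  k1 = f(0.960000, 1.696575) = 2.211358
  k2 = f(1.440000, 2.758027) = 0.667367
  y ← 1.696575 + (0.48/2)·(2.211358 + 0.667367) = 2.387470
y(1.44) ≈ 2.3875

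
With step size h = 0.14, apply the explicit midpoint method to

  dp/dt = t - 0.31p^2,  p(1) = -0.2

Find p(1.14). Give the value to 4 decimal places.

Midpoint: k1 = f(t_n, p_n); k2 = f(t_n + h/2, p_n + (h/2)·k1); p_{n+1} = p_n + h·k2.
t=1.000000, p=-0.200000:
  k1 = f(1.000000, -0.200000) = 0.987600
  k2 = f(1.070000, -0.130868) = 1.064691
  p ← -0.200000 + 0.14·1.064691 = -0.050943
p(1.14) ≈ -0.0509

-0.0509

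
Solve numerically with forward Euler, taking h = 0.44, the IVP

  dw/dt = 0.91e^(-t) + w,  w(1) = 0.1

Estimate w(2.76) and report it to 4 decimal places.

Euler: w_{n+1} = w_n + h·f(t_n, w_n).
t=1.000000, w=0.100000: f=0.434770 → w ← 0.100000 + 0.44·0.434770 = 0.291299
t=1.440000, w=0.291299: f=0.506903 → w ← 0.291299 + 0.44·0.506903 = 0.514336
t=1.880000, w=0.514336: f=0.653193 → w ← 0.514336 + 0.44·0.653193 = 0.801741
t=2.320000, w=0.801741: f=0.891170 → w ← 0.801741 + 0.44·0.891170 = 1.193856
w(2.76) ≈ 1.1939

1.1939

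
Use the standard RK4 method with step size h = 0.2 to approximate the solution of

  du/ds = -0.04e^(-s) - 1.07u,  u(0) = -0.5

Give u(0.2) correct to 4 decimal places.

-0.4102

RK4: k1 = f(s_n, u_n); k2 = f(s_n + h/2, u_n + (h/2)·k1); k3 = f(s_n + h/2, u_n + (h/2)·k2); k4 = f(s_n + h, u_n + h·k3); u_{n+1} = u_n + (h/6)·(k1 + 2k2 + 2k3 + k4).
s=0.000000, u=-0.500000:
  k1 = f(0.000000, -0.500000) = 0.495000
  k2 = f(0.100000, -0.450500) = 0.445842
  k3 = f(0.100000, -0.455416) = 0.451101
  k4 = f(0.200000, -0.409780) = 0.405715
  u ← -0.500000 + (0.2/6)·(k1 + 2k2 + 2k3 + k4) = -0.410180
u(0.2) ≈ -0.4102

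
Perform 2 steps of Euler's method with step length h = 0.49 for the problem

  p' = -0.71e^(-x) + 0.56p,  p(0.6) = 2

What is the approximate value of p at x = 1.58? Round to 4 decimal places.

2.8879

Euler: p_{n+1} = p_n + h·f(x_n, p_n).
x=0.600000, p=2.000000: f=0.730344 → p ← 2.000000 + 0.49·0.730344 = 2.357868
x=1.090000, p=2.357868: f=1.081693 → p ← 2.357868 + 0.49·1.081693 = 2.887898
p(1.58) ≈ 2.8879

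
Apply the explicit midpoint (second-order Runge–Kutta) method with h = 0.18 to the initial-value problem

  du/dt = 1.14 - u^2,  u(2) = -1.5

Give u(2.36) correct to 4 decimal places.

-2.2210

Midpoint: k1 = f(t_n, u_n); k2 = f(t_n + h/2, u_n + (h/2)·k1); u_{n+1} = u_n + h·k2.
t=2.000000, u=-1.500000:
  k1 = f(2.000000, -1.500000) = -1.110000
  k2 = f(2.090000, -1.599900) = -1.419680
  u ← -1.500000 + 0.18·(-1.419680) = -1.755542
t=2.180000, u=-1.755542:
  k1 = f(2.180000, -1.755542) = -1.941929
  k2 = f(2.270000, -1.930316) = -2.586120
  u ← -1.755542 + 0.18·(-2.586120) = -2.221044
u(2.36) ≈ -2.2210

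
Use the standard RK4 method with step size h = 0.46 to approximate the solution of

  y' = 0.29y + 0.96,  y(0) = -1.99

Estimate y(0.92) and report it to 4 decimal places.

RK4: k1 = f(x_n, y_n); k2 = f(x_n + h/2, y_n + (h/2)·k1); k3 = f(x_n + h/2, y_n + (h/2)·k2); k4 = f(x_n + h, y_n + h·k3); y_{n+1} = y_n + (h/6)·(k1 + 2k2 + 2k3 + k4).
x=0.000000, y=-1.990000:
  k1 = f(0.000000, -1.990000) = 0.382900
  k2 = f(0.230000, -1.901933) = 0.408439
  k3 = f(0.230000, -1.896059) = 0.410143
  k4 = f(0.460000, -1.801334) = 0.437613
  y ← -1.990000 + (0.46/6)·(k1 + 2k2 + 2k3 + k4) = -1.801578
x=0.460000, y=-1.801578:
  k1 = f(0.460000, -1.801578) = 0.437542
  k2 = f(0.690000, -1.700943) = 0.466726
  k3 = f(0.690000, -1.694231) = 0.468673
  k4 = f(0.920000, -1.585988) = 0.500063
  y ← -1.801578 + (0.46/6)·(k1 + 2k2 + 2k3 + k4) = -1.586267
y(0.92) ≈ -1.5863

-1.5863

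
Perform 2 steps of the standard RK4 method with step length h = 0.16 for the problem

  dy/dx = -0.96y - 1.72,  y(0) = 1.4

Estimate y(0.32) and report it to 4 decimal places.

RK4: k1 = f(x_n, y_n); k2 = f(x_n + h/2, y_n + (h/2)·k1); k3 = f(x_n + h/2, y_n + (h/2)·k2); k4 = f(x_n + h, y_n + h·k3); y_{n+1} = y_n + (h/6)·(k1 + 2k2 + 2k3 + k4).
x=0.000000, y=1.400000:
  k1 = f(0.000000, 1.400000) = -3.064000
  k2 = f(0.080000, 1.154880) = -2.828685
  k3 = f(0.080000, 1.173705) = -2.846757
  k4 = f(0.160000, 0.944519) = -2.626738
  y ← 1.400000 + (0.16/6)·(k1 + 2k2 + 2k3 + k4) = 0.945557
x=0.160000, y=0.945557:
  k1 = f(0.160000, 0.945557) = -2.627734
  k2 = f(0.240000, 0.735338) = -2.425924
  k3 = f(0.240000, 0.751483) = -2.441423
  k4 = f(0.320000, 0.554929) = -2.252732
  y ← 0.945557 + (0.16/6)·(k1 + 2k2 + 2k3 + k4) = 0.555819
y(0.32) ≈ 0.5558

0.5558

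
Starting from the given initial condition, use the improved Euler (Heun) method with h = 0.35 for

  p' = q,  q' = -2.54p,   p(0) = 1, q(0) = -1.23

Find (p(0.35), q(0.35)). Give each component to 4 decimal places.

0.4139, -1.9276

Heun on (p,q): k1 = f(x_n, state_n); k2 = f(x_n + h, state_n + h·k1); state_{n+1} = state_n + (h/2)·(k1 + k2).
0.000000: (1.000000, -1.230000)
  k1 = (-1.230000, -2.540000)
  predictor → (0.569500, -2.119000)
  k2 = (-2.119000, -1.446530)
  → (0.413925, -1.927643)
(p(0.35), q(0.35)) ≈ (0.4139, -1.9276)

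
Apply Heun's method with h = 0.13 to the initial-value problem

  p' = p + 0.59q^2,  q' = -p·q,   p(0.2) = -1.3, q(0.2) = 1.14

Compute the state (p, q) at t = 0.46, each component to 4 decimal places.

-1.3663, 1.6184

Heun on (p,q): k1 = f(t_n, state_n); k2 = f(t_n + h, state_n + h·k1); state_{n+1} = state_n + (h/2)·(k1 + k2).
0.200000: (-1.300000, 1.140000)
  k1 = (-0.533236, 1.482000)
  predictor → (-1.369321, 1.332660)
  k2 = (-0.321491, 1.824839)
  → (-1.355557, 1.354945)
0.330000: (-1.355557, 1.354945)
  k1 = (-0.272391, 1.836705)
  predictor → (-1.390968, 1.593716)
  k2 = (0.107591, 2.216808)
  → (-1.366269, 1.618423)
(p(0.46), q(0.46)) ≈ (-1.3663, 1.6184)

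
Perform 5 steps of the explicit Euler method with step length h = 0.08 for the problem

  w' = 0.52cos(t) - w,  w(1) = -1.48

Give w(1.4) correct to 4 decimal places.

-0.9073

Euler: w_{n+1} = w_n + h·f(t_n, w_n).
t=1.000000, w=-1.480000: f=1.760957 → w ← -1.480000 + 0.08·1.760957 = -1.339123
t=1.080000, w=-1.339123: f=1.584214 → w ← -1.339123 + 0.08·1.584214 = -1.212386
t=1.160000, w=-1.212386: f=1.420043 → w ← -1.212386 + 0.08·1.420043 = -1.098783
t=1.240000, w=-1.098783: f=1.267677 → w ← -1.098783 + 0.08·1.267677 = -0.997369
t=1.320000, w=-0.997369: f=1.126420 → w ← -0.997369 + 0.08·1.126420 = -0.907255
w(1.4) ≈ -0.9073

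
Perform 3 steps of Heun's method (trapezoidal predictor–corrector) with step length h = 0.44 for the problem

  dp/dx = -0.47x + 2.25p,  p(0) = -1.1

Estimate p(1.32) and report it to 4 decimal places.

Heun: k1 = f(x_n, p_n); k2 = f(x_n + h, p_n + h·k1); p_{n+1} = p_n + (h/2)·(k1 + k2).
x=0.000000, p=-1.100000:
  k1 = f(0.000000, -1.100000) = -2.475000
  k2 = f(0.440000, -2.189000) = -5.132050
  p ← -1.100000 + (0.44/2)·(-2.475000 + (-5.132050)) = -2.773551
x=0.440000, p=-2.773551:
  k1 = f(0.440000, -2.773551) = -6.447290
  k2 = f(0.880000, -5.610358) = -13.036907
  p ← -2.773551 + (0.44/2)·(-6.447290 + (-13.036907)) = -7.060074
x=0.880000, p=-7.060074:
  k1 = f(0.880000, -7.060074) = -16.298767
  k2 = f(1.320000, -14.231532) = -32.641346
  p ← -7.060074 + (0.44/2)·(-16.298767 + (-32.641346)) = -17.826899
p(1.32) ≈ -17.8269

-17.8269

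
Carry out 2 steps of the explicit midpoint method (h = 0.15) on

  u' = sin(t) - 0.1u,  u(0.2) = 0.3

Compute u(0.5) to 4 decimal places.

Midpoint: k1 = f(t_n, u_n); k2 = f(t_n + h/2, u_n + (h/2)·k1); u_{n+1} = u_n + h·k2.
t=0.200000, u=0.300000:
  k1 = f(0.200000, 0.300000) = 0.168669
  k2 = f(0.275000, 0.312650) = 0.240282
  u ← 0.300000 + 0.15·0.240282 = 0.336042
t=0.350000, u=0.336042:
  k1 = f(0.350000, 0.336042) = 0.309294
  k2 = f(0.425000, 0.359239) = 0.376397
  u ← 0.336042 + 0.15·0.376397 = 0.392502
u(0.5) ≈ 0.3925

0.3925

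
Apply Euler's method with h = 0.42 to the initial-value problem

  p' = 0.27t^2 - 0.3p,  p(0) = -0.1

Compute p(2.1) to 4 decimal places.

Euler: p_{n+1} = p_n + h·f(t_n, p_n).
t=0.000000, p=-0.100000: f=0.030000 → p ← -0.100000 + 0.42·0.030000 = -0.087400
t=0.420000, p=-0.087400: f=0.073848 → p ← -0.087400 + 0.42·0.073848 = -0.056384
t=0.840000, p=-0.056384: f=0.207427 → p ← -0.056384 + 0.42·0.207427 = 0.030736
t=1.260000, p=0.030736: f=0.419431 → p ← 0.030736 + 0.42·0.419431 = 0.206897
t=1.680000, p=0.206897: f=0.699979 → p ← 0.206897 + 0.42·0.699979 = 0.500888
p(2.1) ≈ 0.5009

0.5009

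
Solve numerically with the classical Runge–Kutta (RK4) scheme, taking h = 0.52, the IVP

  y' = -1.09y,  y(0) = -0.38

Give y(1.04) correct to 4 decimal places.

-0.1225

RK4: k1 = f(x_n, y_n); k2 = f(x_n + h/2, y_n + (h/2)·k1); k3 = f(x_n + h/2, y_n + (h/2)·k2); k4 = f(x_n + h, y_n + h·k3); y_{n+1} = y_n + (h/6)·(k1 + 2k2 + 2k3 + k4).
x=0.000000, y=-0.380000:
  k1 = f(0.000000, -0.380000) = 0.414200
  k2 = f(0.260000, -0.272308) = 0.296816
  k3 = f(0.260000, -0.302828) = 0.330082
  k4 = f(0.520000, -0.208357) = 0.227109
  y ← -0.380000 + (0.52/6)·(k1 + 2k2 + 2k3 + k4) = -0.215758
x=0.520000, y=-0.215758:
  k1 = f(0.520000, -0.215758) = 0.235176
  k2 = f(0.780000, -0.154612) = 0.168527
  k3 = f(0.780000, -0.171941) = 0.187415
  k4 = f(1.040000, -0.118302) = 0.128949
  y ← -0.215758 + (0.52/6)·(k1 + 2k2 + 2k3 + k4) = -0.122503
y(1.04) ≈ -0.1225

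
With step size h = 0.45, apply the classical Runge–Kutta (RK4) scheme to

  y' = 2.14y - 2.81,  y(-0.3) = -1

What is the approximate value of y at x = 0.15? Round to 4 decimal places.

-4.7272

RK4: k1 = f(x_n, y_n); k2 = f(x_n + h/2, y_n + (h/2)·k1); k3 = f(x_n + h/2, y_n + (h/2)·k2); k4 = f(x_n + h, y_n + h·k3); y_{n+1} = y_n + (h/6)·(k1 + 2k2 + 2k3 + k4).
x=-0.300000, y=-1.000000:
  k1 = f(-0.300000, -1.000000) = -4.950000
  k2 = f(-0.075000, -2.113750) = -7.333425
  k3 = f(-0.075000, -2.650021) = -8.481044
  k4 = f(0.150000, -4.816470) = -13.117246
  y ← -1.000000 + (0.45/6)·(k1 + 2k2 + 2k3 + k4) = -4.727214
y(0.15) ≈ -4.7272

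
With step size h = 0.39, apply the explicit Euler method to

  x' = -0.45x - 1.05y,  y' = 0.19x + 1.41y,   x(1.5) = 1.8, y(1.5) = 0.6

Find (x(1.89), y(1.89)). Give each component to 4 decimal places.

Euler on (x,y): x_{n+1} = x_n + h·x', y_{n+1} = y_n + h·y'.
1.500000: (1.800000, 0.600000); f=(-1.440000, 1.188000) → (1.238400, 1.063320)
(x(1.89), y(1.89)) ≈ (1.2384, 1.0633)

1.2384, 1.0633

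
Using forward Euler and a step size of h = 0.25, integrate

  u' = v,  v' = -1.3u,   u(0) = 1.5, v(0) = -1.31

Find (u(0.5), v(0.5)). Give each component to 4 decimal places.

0.7231, -2.1786

Euler on (u,v): u_{n+1} = u_n + h·u', v_{n+1} = v_n + h·v'.
0.000000: (1.500000, -1.310000); f=(-1.310000, -1.950000) → (1.172500, -1.797500)
0.250000: (1.172500, -1.797500); f=(-1.797500, -1.524250) → (0.723125, -2.178562)
(u(0.5), v(0.5)) ≈ (0.7231, -2.1786)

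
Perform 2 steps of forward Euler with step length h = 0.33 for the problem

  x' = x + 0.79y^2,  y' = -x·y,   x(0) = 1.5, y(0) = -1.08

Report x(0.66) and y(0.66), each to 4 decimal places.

3.1353, -0.1316

Euler on (x,y): x_{n+1} = x_n + h·x', y_{n+1} = y_n + h·y'.
0.000000: (1.500000, -1.080000); f=(2.421456, 1.620000) → (2.299080, -0.545400)
0.330000: (2.299080, -0.545400); f=(2.534075, 1.253918) → (3.135325, -0.131607)
(x(0.66), y(0.66)) ≈ (3.1353, -0.1316)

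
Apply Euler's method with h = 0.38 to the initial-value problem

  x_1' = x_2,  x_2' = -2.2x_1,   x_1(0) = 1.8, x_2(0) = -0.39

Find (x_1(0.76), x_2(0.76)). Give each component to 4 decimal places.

0.9318, -3.2757

Euler on (x_1,x_2): x_1_{n+1} = x_1_n + h·x_1', x_2_{n+1} = x_2_n + h·x_2'.
0.000000: (1.800000, -0.390000); f=(-0.390000, -3.960000) → (1.651800, -1.894800)
0.380000: (1.651800, -1.894800); f=(-1.894800, -3.633960) → (0.931776, -3.275705)
(x_1(0.76), x_2(0.76)) ≈ (0.9318, -3.2757)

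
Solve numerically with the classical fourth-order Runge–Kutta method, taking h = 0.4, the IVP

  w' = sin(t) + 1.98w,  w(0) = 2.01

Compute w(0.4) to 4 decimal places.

4.5358

RK4: k1 = f(t_n, w_n); k2 = f(t_n + h/2, w_n + (h/2)·k1); k3 = f(t_n + h/2, w_n + (h/2)·k2); k4 = f(t_n + h, w_n + h·k3); w_{n+1} = w_n + (h/6)·(k1 + 2k2 + 2k3 + k4).
t=0.000000, w=2.010000:
  k1 = f(0.000000, 2.010000) = 3.979800
  k2 = f(0.200000, 2.805960) = 5.754470
  k3 = f(0.200000, 3.160894) = 6.457240
  k4 = f(0.400000, 4.592896) = 9.483352
  w ← 2.010000 + (0.4/6)·(k1 + 2k2 + 2k3 + k4) = 4.535771
w(0.4) ≈ 4.5358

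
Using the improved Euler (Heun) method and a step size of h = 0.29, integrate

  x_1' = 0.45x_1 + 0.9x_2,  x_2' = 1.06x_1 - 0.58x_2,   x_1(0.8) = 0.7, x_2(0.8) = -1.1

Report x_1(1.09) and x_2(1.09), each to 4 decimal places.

Heun on (x_1,x_2): k1 = f(t_n, state_n); k2 = f(t_n + h, state_n + h·k1); state_{n+1} = state_n + (h/2)·(k1 + k2).
0.800000: (0.700000, -1.100000)
  k1 = (-0.675000, 1.380000)
  predictor → (0.504250, -0.699800)
  k2 = (-0.402908, 0.940389)
  → (0.543703, -0.763544)
(x_1(1.09), x_2(1.09)) ≈ (0.5437, -0.7635)

0.5437, -0.7635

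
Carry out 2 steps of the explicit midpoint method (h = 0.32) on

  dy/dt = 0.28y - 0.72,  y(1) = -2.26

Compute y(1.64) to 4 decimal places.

-3.2069

Midpoint: k1 = f(t_n, y_n); k2 = f(t_n + h/2, y_n + (h/2)·k1); y_{n+1} = y_n + h·k2.
t=1.000000, y=-2.260000:
  k1 = f(1.000000, -2.260000) = -1.352800
  k2 = f(1.160000, -2.476448) = -1.413405
  y ← -2.260000 + 0.32·(-1.413405) = -2.712290
t=1.320000, y=-2.712290:
  k1 = f(1.320000, -2.712290) = -1.479441
  k2 = f(1.480000, -2.949000) = -1.545720
  y ← -2.712290 + 0.32·(-1.545720) = -3.206920
y(1.64) ≈ -3.2069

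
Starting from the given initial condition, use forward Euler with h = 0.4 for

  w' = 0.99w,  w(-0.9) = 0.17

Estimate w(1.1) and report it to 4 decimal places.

Euler: w_{n+1} = w_n + h·f(x_n, w_n).
x=-0.900000, w=0.170000: f=0.168300 → w ← 0.170000 + 0.4·0.168300 = 0.237320
x=-0.500000, w=0.237320: f=0.234947 → w ← 0.237320 + 0.4·0.234947 = 0.331299
x=-0.100000, w=0.331299: f=0.327986 → w ← 0.331299 + 0.4·0.327986 = 0.462493
x=0.300000, w=0.462493: f=0.457868 → w ← 0.462493 + 0.4·0.457868 = 0.645640
x=0.700000, w=0.645640: f=0.639184 → w ← 0.645640 + 0.4·0.639184 = 0.901314
w(1.1) ≈ 0.9013

0.9013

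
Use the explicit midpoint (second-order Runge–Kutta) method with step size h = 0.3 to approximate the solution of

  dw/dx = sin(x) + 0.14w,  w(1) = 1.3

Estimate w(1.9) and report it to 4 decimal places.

2.3965

Midpoint: k1 = f(x_n, w_n); k2 = f(x_n + h/2, w_n + (h/2)·k1); w_{n+1} = w_n + h·k2.
x=1.000000, w=1.300000:
  k1 = f(1.000000, 1.300000) = 1.023471
  k2 = f(1.150000, 1.453521) = 1.116257
  w ← 1.300000 + 0.3·1.116257 = 1.634877
x=1.300000, w=1.634877:
  k1 = f(1.300000, 1.634877) = 1.192441
  k2 = f(1.450000, 1.813743) = 1.246637
  w ← 1.634877 + 0.3·1.246637 = 2.008868
x=1.600000, w=2.008868:
  k1 = f(1.600000, 2.008868) = 1.280815
  k2 = f(1.750000, 2.200990) = 1.292125
  w ← 2.008868 + 0.3·1.292125 = 2.396506
w(1.9) ≈ 2.3965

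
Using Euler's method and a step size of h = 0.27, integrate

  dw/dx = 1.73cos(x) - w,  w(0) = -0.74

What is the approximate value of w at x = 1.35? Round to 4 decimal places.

0.8231

Euler: w_{n+1} = w_n + h·f(x_n, w_n).
x=0.000000, w=-0.740000: f=2.470000 → w ← -0.740000 + 0.27·2.470000 = -0.073100
x=0.270000, w=-0.073100: f=1.740424 → w ← -0.073100 + 0.27·1.740424 = 0.396814
x=0.540000, w=0.396814: f=1.087022 → w ← 0.396814 + 0.27·1.087022 = 0.690310
x=0.810000, w=0.690310: f=0.502522 → w ← 0.690310 + 0.27·0.502522 = 0.825991
x=1.080000, w=0.825991: f=-0.010593 → w ← 0.825991 + 0.27·(-0.010593) = 0.823131
w(1.35) ≈ 0.8231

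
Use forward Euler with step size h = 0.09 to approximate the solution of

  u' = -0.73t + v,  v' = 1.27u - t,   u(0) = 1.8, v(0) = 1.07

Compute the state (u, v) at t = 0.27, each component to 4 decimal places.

2.1270, 1.6974

Euler on (u,v): u_{n+1} = u_n + h·u', v_{n+1} = v_n + h·v'.
0.000000: (1.800000, 1.070000); f=(1.070000, 2.286000) → (1.896300, 1.275740)
0.090000: (1.896300, 1.275740); f=(1.210040, 2.318301) → (2.005204, 1.484387)
0.180000: (2.005204, 1.484387); f=(1.352987, 2.366609) → (2.126972, 1.697382)
(u(0.27), v(0.27)) ≈ (2.1270, 1.6974)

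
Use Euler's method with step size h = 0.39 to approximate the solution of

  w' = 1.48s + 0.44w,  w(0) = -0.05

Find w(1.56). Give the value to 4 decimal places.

Euler: w_{n+1} = w_n + h·f(s_n, w_n).
s=0.000000, w=-0.050000: f=-0.022000 → w ← -0.050000 + 0.39·(-0.022000) = -0.058580
s=0.390000, w=-0.058580: f=0.551425 → w ← -0.058580 + 0.39·0.551425 = 0.156476
s=0.780000, w=0.156476: f=1.223249 → w ← 0.156476 + 0.39·1.223249 = 0.633543
s=1.170000, w=0.633543: f=2.010359 → w ← 0.633543 + 0.39·2.010359 = 1.417583
w(1.56) ≈ 1.4176

1.4176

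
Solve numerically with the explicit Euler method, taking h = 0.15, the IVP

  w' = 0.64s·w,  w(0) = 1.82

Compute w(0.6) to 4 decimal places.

1.9814

Euler: w_{n+1} = w_n + h·f(s_n, w_n).
s=0.000000, w=1.820000: f=0.000000 → w ← 1.820000 + 0.15·0.000000 = 1.820000
s=0.150000, w=1.820000: f=0.174720 → w ← 1.820000 + 0.15·0.174720 = 1.846208
s=0.300000, w=1.846208: f=0.354472 → w ← 1.846208 + 0.15·0.354472 = 1.899379
s=0.450000, w=1.899379: f=0.547021 → w ← 1.899379 + 0.15·0.547021 = 1.981432
w(0.6) ≈ 1.9814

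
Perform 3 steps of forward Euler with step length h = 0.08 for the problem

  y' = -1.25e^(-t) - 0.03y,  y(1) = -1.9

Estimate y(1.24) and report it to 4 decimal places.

Euler: y_{n+1} = y_n + h·f(t_n, y_n).
t=1.000000, y=-1.900000: f=-0.402849 → y ← -1.900000 + 0.08·(-0.402849) = -1.932228
t=1.080000, y=-1.932228: f=-0.366528 → y ← -1.932228 + 0.08·(-0.366528) = -1.961550
t=1.160000, y=-1.961550: f=-0.333011 → y ← -1.961550 + 0.08·(-0.333011) = -1.988191
y(1.24) ≈ -1.9882

-1.9882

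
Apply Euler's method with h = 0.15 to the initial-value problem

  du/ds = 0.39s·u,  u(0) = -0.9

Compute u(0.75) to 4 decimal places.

-0.9814

Euler: u_{n+1} = u_n + h·f(s_n, u_n).
s=0.000000, u=-0.900000: f=0.000000 → u ← -0.900000 + 0.15·0.000000 = -0.900000
s=0.150000, u=-0.900000: f=-0.052650 → u ← -0.900000 + 0.15·(-0.052650) = -0.907898
s=0.300000, u=-0.907898: f=-0.106224 → u ← -0.907898 + 0.15·(-0.106224) = -0.923831
s=0.450000, u=-0.923831: f=-0.162132 → u ← -0.923831 + 0.15·(-0.162132) = -0.948151
s=0.600000, u=-0.948151: f=-0.221867 → u ← -0.948151 + 0.15·(-0.221867) = -0.981431
u(0.75) ≈ -0.9814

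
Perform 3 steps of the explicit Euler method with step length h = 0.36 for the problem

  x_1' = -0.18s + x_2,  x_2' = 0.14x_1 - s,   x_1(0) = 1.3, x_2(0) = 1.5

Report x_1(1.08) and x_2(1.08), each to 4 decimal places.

Euler on (x_1,x_2): x_1_{n+1} = x_1_n + h·x_1', x_2_{n+1} = x_2_n + h·x_2'.
0.000000: (1.300000, 1.500000); f=(1.500000, 0.182000) → (1.840000, 1.565520)
0.360000: (1.840000, 1.565520); f=(1.500720, -0.102400) → (2.380259, 1.528656)
0.720000: (2.380259, 1.528656); f=(1.399056, -0.386764) → (2.883919, 1.389421)
(x_1(1.08), x_2(1.08)) ≈ (2.8839, 1.3894)

2.8839, 1.3894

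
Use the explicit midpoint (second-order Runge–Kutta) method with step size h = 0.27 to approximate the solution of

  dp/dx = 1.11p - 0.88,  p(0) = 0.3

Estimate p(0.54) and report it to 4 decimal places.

-0.0982

Midpoint: k1 = f(x_n, p_n); k2 = f(x_n + h/2, p_n + (h/2)·k1); p_{n+1} = p_n + h·k2.
x=0.000000, p=0.300000:
  k1 = f(0.000000, 0.300000) = -0.547000
  k2 = f(0.135000, 0.226155) = -0.628968
  p ← 0.300000 + 0.27·(-0.628968) = 0.130179
x=0.270000, p=0.130179:
  k1 = f(0.270000, 0.130179) = -0.735502
  k2 = f(0.405000, 0.030886) = -0.845717
  p ← 0.130179 + 0.27·(-0.845717) = -0.098165
p(0.54) ≈ -0.0982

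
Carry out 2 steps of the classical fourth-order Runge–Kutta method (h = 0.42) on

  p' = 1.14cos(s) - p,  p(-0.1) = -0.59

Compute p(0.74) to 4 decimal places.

0.3300

RK4: k1 = f(s_n, p_n); k2 = f(s_n + h/2, p_n + (h/2)·k1); k3 = f(s_n + h/2, p_n + (h/2)·k2); k4 = f(s_n + h, p_n + h·k3); p_{n+1} = p_n + (h/6)·(k1 + 2k2 + 2k3 + k4).
s=-0.100000, p=-0.590000:
  k1 = f(-0.100000, -0.590000) = 1.724305
  k2 = f(0.110000, -0.227896) = 1.361006
  k3 = f(0.110000, -0.304189) = 1.437299
  k4 = f(0.320000, 0.013665) = 1.068463
  p ← -0.590000 + (0.42/6)·(k1 + 2k2 + 2k3 + k4) = -0.002744
s=0.320000, p=-0.002744:
  k1 = f(0.320000, -0.002744) = 1.084872
  k2 = f(0.530000, 0.225080) = 0.758521
  k3 = f(0.530000, 0.156546) = 0.827054
  k4 = f(0.740000, 0.344619) = 0.497235
  p ← -0.002744 + (0.42/6)·(k1 + 2k2 + 2k3 + k4) = 0.329984
p(0.74) ≈ 0.3300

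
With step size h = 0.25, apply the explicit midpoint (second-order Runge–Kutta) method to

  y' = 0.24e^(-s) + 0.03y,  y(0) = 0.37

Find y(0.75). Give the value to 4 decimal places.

0.5064

Midpoint: k1 = f(s_n, y_n); k2 = f(s_n + h/2, y_n + (h/2)·k1); y_{n+1} = y_n + h·k2.
s=0.000000, y=0.370000:
  k1 = f(0.000000, 0.370000) = 0.251100
  k2 = f(0.125000, 0.401388) = 0.223841
  y ← 0.370000 + 0.25·0.223841 = 0.425960
s=0.250000, y=0.425960:
  k1 = f(0.250000, 0.425960) = 0.199691
  k2 = f(0.375000, 0.450922) = 0.178477
  y ← 0.425960 + 0.25·0.178477 = 0.470579
s=0.500000, y=0.470579:
  k1 = f(0.500000, 0.470579) = 0.159685
  k2 = f(0.625000, 0.490540) = 0.143179
  y ← 0.470579 + 0.25·0.143179 = 0.506374
y(0.75) ≈ 0.5064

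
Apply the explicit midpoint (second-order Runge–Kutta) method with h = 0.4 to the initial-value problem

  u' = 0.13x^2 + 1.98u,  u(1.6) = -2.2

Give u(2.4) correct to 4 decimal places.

-8.9543

Midpoint: k1 = f(x_n, u_n); k2 = f(x_n + h/2, u_n + (h/2)·k1); u_{n+1} = u_n + h·k2.
x=1.600000, u=-2.200000:
  k1 = f(1.600000, -2.200000) = -4.023200
  k2 = f(1.800000, -3.004640) = -5.527987
  u ← -2.200000 + 0.4·(-5.527987) = -4.411195
x=2.000000, u=-4.411195:
  k1 = f(2.000000, -4.411195) = -8.214166
  k2 = f(2.200000, -6.054028) = -11.357776
  u ← -4.411195 + 0.4·(-11.357776) = -8.954305
u(2.4) ≈ -8.9543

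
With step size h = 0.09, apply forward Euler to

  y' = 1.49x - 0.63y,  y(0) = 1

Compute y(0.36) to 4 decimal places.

Euler: y_{n+1} = y_n + h·f(x_n, y_n).
x=0.000000, y=1.000000: f=-0.630000 → y ← 1.000000 + 0.09·(-0.630000) = 0.943300
x=0.090000, y=0.943300: f=-0.460179 → y ← 0.943300 + 0.09·(-0.460179) = 0.901884
x=0.180000, y=0.901884: f=-0.299987 → y ← 0.901884 + 0.09·(-0.299987) = 0.874885
x=0.270000, y=0.874885: f=-0.148878 → y ← 0.874885 + 0.09·(-0.148878) = 0.861486
y(0.36) ≈ 0.8615

0.8615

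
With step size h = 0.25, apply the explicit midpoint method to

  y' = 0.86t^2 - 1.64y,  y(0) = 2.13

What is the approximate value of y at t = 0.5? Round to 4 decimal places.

0.9975

Midpoint: k1 = f(t_n, y_n); k2 = f(t_n + h/2, y_n + (h/2)·k1); y_{n+1} = y_n + h·k2.
t=0.000000, y=2.130000:
  k1 = f(0.000000, 2.130000) = -3.493200
  k2 = f(0.125000, 1.693350) = -2.763656
  y ← 2.130000 + 0.25·(-2.763656) = 1.439086
t=0.250000, y=1.439086:
  k1 = f(0.250000, 1.439086) = -2.306351
  k2 = f(0.375000, 1.150792) = -1.766361
  y ← 1.439086 + 0.25·(-1.766361) = 0.997496
y(0.5) ≈ 0.9975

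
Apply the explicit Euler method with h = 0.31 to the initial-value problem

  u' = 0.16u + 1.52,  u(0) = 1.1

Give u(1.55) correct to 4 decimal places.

4.0028

Euler: u_{n+1} = u_n + h·f(x_n, u_n).
x=0.000000, u=1.100000: f=1.696000 → u ← 1.100000 + 0.31·1.696000 = 1.625760
x=0.310000, u=1.625760: f=1.780122 → u ← 1.625760 + 0.31·1.780122 = 2.177598
x=0.620000, u=2.177598: f=1.868416 → u ← 2.177598 + 0.31·1.868416 = 2.756807
x=0.930000, u=2.756807: f=1.961089 → u ← 2.756807 + 0.31·1.961089 = 3.364744
x=1.240000, u=3.364744: f=2.058359 → u ← 3.364744 + 0.31·2.058359 = 4.002835
u(1.55) ≈ 4.0028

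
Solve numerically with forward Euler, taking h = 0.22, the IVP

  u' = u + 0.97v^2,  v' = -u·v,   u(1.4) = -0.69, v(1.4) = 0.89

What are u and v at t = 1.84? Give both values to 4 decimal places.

Euler on (u,v): u_{n+1} = u_n + h·u', v_{n+1} = v_n + h·v'.
1.400000: (-0.690000, 0.890000); f=(0.078337, 0.614100) → (-0.672766, 1.025102)
1.620000: (-0.672766, 1.025102); f=(0.346543, 0.689654) → (-0.596526, 1.176826)
(u(1.84), v(1.84)) ≈ (-0.5965, 1.1768)

-0.5965, 1.1768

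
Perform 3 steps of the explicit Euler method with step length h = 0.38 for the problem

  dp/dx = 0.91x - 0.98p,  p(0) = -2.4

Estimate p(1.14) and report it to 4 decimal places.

-0.2480

Euler: p_{n+1} = p_n + h·f(x_n, p_n).
x=0.000000, p=-2.400000: f=2.352000 → p ← -2.400000 + 0.38·2.352000 = -1.506240
x=0.380000, p=-1.506240: f=1.821915 → p ← -1.506240 + 0.38·1.821915 = -0.813912
x=0.760000, p=-0.813912: f=1.489234 → p ← -0.813912 + 0.38·1.489234 = -0.248003
p(1.14) ≈ -0.2480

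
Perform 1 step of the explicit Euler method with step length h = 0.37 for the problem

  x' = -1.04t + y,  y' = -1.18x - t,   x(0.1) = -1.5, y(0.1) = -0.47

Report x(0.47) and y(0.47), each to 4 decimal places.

Euler on (x,y): x_{n+1} = x_n + h·x', y_{n+1} = y_n + h·y'.
0.100000: (-1.500000, -0.470000); f=(-0.574000, 1.670000) → (-1.712380, 0.147900)
(x(0.47), y(0.47)) ≈ (-1.7124, 0.1479)

-1.7124, 0.1479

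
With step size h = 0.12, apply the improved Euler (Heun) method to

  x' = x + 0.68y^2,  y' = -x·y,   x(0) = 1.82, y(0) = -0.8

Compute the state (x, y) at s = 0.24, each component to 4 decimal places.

Heun on (x,y): k1 = f(s_n, state_n); k2 = f(s_n + h, state_n + h·k1); state_{n+1} = state_n + (h/2)·(k1 + k2).
0.000000: (1.820000, -0.800000)
  k1 = (2.255200, 1.456000)
  predictor → (2.090624, -0.625280)
  k2 = (2.356487, 1.307225)
  → (2.096701, -0.634206)
0.120000: (2.096701, -0.634206)
  k1 = (2.370209, 1.329741)
  predictor → (2.381126, -0.474637)
  k2 = (2.534317, 1.130172)
  → (2.390973, -0.486612)
(x(0.24), y(0.24)) ≈ (2.3910, -0.4866)

2.3910, -0.4866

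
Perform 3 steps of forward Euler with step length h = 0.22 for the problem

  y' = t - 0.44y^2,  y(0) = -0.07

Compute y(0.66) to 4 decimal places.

0.0742

Euler: y_{n+1} = y_n + h·f(t_n, y_n).
t=0.000000, y=-0.070000: f=-0.002156 → y ← -0.070000 + 0.22·(-0.002156) = -0.070474
t=0.220000, y=-0.070474: f=0.217815 → y ← -0.070474 + 0.22·0.217815 = -0.022555
t=0.440000, y=-0.022555: f=0.439776 → y ← -0.022555 + 0.22·0.439776 = 0.074196
y(0.66) ≈ 0.0742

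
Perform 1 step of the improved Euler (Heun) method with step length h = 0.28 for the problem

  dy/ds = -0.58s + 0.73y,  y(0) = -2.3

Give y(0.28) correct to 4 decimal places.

-2.8409

Heun: k1 = f(s_n, y_n); k2 = f(s_n + h, y_n + h·k1); y_{n+1} = y_n + (h/2)·(k1 + k2).
s=0.000000, y=-2.300000:
  k1 = f(0.000000, -2.300000) = -1.679000
  k2 = f(0.280000, -2.770120) = -2.184588
  y ← -2.300000 + (0.28/2)·(-1.679000 + (-2.184588)) = -2.840902
y(0.28) ≈ -2.8409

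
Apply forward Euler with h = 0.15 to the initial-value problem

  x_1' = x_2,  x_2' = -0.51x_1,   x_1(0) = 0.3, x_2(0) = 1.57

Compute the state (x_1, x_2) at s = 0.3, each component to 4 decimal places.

Euler on (x_1,x_2): x_1_{n+1} = x_1_n + h·x_1', x_2_{n+1} = x_2_n + h·x_2'.
0.000000: (0.300000, 1.570000); f=(1.570000, -0.153000) → (0.535500, 1.547050)
0.150000: (0.535500, 1.547050); f=(1.547050, -0.273105) → (0.767558, 1.506084)
(x_1(0.3), x_2(0.3)) ≈ (0.7676, 1.5061)

0.7676, 1.5061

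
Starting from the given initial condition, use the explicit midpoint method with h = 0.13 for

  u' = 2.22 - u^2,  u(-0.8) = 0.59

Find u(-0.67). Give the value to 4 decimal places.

0.8128

Midpoint: k1 = f(x_n, u_n); k2 = f(x_n + h/2, u_n + (h/2)·k1); u_{n+1} = u_n + h·k2.
x=-0.800000, u=0.590000:
  k1 = f(-0.800000, 0.590000) = 1.871900
  k2 = f(-0.735000, 0.711673) = 1.713521
  u ← 0.590000 + 0.13·1.713521 = 0.812758
u(-0.67) ≈ 0.8128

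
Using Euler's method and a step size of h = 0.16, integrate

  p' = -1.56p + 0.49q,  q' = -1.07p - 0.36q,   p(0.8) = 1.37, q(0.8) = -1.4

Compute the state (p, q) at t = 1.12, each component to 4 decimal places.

Euler on (p,q): p_{n+1} = p_n + h·p', q_{n+1} = q_n + h·q'.
0.800000: (1.370000, -1.400000); f=(-2.823200, -0.961900) → (0.918288, -1.553904)
0.960000: (0.918288, -1.553904); f=(-2.193942, -0.423163) → (0.567257, -1.621610)
(p(1.12), q(1.12)) ≈ (0.5673, -1.6216)

0.5673, -1.6216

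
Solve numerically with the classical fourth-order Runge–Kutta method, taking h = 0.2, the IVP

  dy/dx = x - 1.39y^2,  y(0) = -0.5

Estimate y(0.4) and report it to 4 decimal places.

-0.5912

RK4: k1 = f(x_n, y_n); k2 = f(x_n + h/2, y_n + (h/2)·k1); k3 = f(x_n + h/2, y_n + (h/2)·k2); k4 = f(x_n + h, y_n + h·k3); y_{n+1} = y_n + (h/6)·(k1 + 2k2 + 2k3 + k4).
x=0.000000, y=-0.500000:
  k1 = f(0.000000, -0.500000) = -0.347500
  k2 = f(0.100000, -0.534750) = -0.297481
  k3 = f(0.100000, -0.529748) = -0.290080
  k4 = f(0.200000, -0.558016) = -0.232821
  y ← -0.500000 + (0.2/6)·(k1 + 2k2 + 2k3 + k4) = -0.558515
x=0.200000, y=-0.558515:
  k1 = f(0.200000, -0.558515) = -0.233595
  k2 = f(0.300000, -0.581874) = -0.170623
  k3 = f(0.300000, -0.575577) = -0.160492
  k4 = f(0.400000, -0.590613) = -0.084865
  y ← -0.558515 + (0.2/6)·(k1 + 2k2 + 2k3 + k4) = -0.591204
y(0.4) ≈ -0.5912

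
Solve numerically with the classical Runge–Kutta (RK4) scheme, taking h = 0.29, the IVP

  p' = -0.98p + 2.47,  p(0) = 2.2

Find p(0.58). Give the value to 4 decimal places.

RK4: k1 = f(s_n, p_n); k2 = f(s_n + h/2, p_n + (h/2)·k1); k3 = f(s_n + h/2, p_n + (h/2)·k2); k4 = f(s_n + h, p_n + h·k3); p_{n+1} = p_n + (h/6)·(k1 + 2k2 + 2k3 + k4).
s=0.000000, p=2.200000:
  k1 = f(0.000000, 2.200000) = 0.314000
  k2 = f(0.145000, 2.245530) = 0.269381
  k3 = f(0.145000, 2.239060) = 0.275721
  k4 = f(0.290000, 2.279959) = 0.235640
  p ← 2.200000 + (0.29/6)·(k1 + 2k2 + 2k3 + k4) = 2.279259
s=0.290000, p=2.279259:
  k1 = f(0.290000, 2.279259) = 0.236326
  k2 = f(0.435000, 2.313526) = 0.202744
  k3 = f(0.435000, 2.308657) = 0.207516
  k4 = f(0.580000, 2.339439) = 0.177350
  p ← 2.279259 + (0.29/6)·(k1 + 2k2 + 2k3 + k4) = 2.338912
p(0.58) ≈ 2.3389

2.3389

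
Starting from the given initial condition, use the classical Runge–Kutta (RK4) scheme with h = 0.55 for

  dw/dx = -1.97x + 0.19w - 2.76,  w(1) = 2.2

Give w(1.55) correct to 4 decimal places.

RK4: k1 = f(x_n, w_n); k2 = f(x_n + h/2, w_n + (h/2)·k1); k3 = f(x_n + h/2, w_n + (h/2)·k2); k4 = f(x_n + h, w_n + h·k3); w_{n+1} = w_n + (h/6)·(k1 + 2k2 + 2k3 + k4).
x=1.000000, w=2.200000:
  k1 = f(1.000000, 2.200000) = -4.312000
  k2 = f(1.275000, 1.014200) = -5.079052
  k3 = f(1.275000, 0.803261) = -5.119130
  k4 = f(1.550000, -0.615522) = -5.930449
  w ← 2.200000 + (0.55/6)·(k1 + 2k2 + 2k3 + k4) = -0.608558
w(1.55) ≈ -0.6086

-0.6086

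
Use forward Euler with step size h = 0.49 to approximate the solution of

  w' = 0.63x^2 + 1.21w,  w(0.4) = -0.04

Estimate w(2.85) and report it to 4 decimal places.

5.8266

Euler: w_{n+1} = w_n + h·f(x_n, w_n).
x=0.400000, w=-0.040000: f=0.052400 → w ← -0.040000 + 0.49·0.052400 = -0.014324
x=0.890000, w=-0.014324: f=0.481691 → w ← -0.014324 + 0.49·0.481691 = 0.221705
x=1.380000, w=0.221705: f=1.468035 → w ← 0.221705 + 0.49·1.468035 = 0.941041
x=1.870000, w=0.941041: f=3.341707 → w ← 0.941041 + 0.49·3.341707 = 2.578478
x=2.360000, w=2.578478: f=6.628806 → w ← 2.578478 + 0.49·6.628806 = 5.826593
w(2.85) ≈ 5.8266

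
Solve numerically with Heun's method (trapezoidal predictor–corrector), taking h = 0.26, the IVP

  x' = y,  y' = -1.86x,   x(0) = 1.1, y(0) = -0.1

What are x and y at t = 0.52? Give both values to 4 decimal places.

Heun on (x,y): k1 = f(t_n, state_n); k2 = f(t_n + h, state_n + h·k1); state_{n+1} = state_n + (h/2)·(k1 + k2).
0.000000: (1.100000, -0.100000)
  k1 = (-0.100000, -2.046000)
  predictor → (1.074000, -0.631960)
  k2 = (-0.631960, -1.997640)
  → (1.004845, -0.625673)
0.260000: (1.004845, -0.625673)
  k1 = (-0.625673, -1.869012)
  predictor → (0.842170, -1.111616)
  k2 = (-1.111616, -1.566437)
  → (0.778998, -1.072282)
(x(0.52), y(0.52)) ≈ (0.7790, -1.0723)

0.7790, -1.0723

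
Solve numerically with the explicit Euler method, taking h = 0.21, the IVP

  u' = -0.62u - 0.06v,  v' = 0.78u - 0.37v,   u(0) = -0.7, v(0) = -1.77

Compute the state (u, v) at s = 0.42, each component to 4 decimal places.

Euler on (u,v): u_{n+1} = u_n + h·u', v_{n+1} = v_n + h·v'.
0.000000: (-0.700000, -1.770000); f=(0.540200, 0.108900) → (-0.586558, -1.747131)
0.210000: (-0.586558, -1.747131); f=(0.468494, 0.188923) → (-0.488174, -1.707457)
(u(0.42), v(0.42)) ≈ (-0.4882, -1.7075)

-0.4882, -1.7075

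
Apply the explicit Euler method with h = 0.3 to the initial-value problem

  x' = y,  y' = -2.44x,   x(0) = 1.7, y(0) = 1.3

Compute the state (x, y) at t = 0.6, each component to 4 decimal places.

Euler on (x,y): x_{n+1} = x_n + h·x', y_{n+1} = y_n + h·y'.
0.000000: (1.700000, 1.300000); f=(1.300000, -4.148000) → (2.090000, 0.055600)
0.300000: (2.090000, 0.055600); f=(0.055600, -5.099600) → (2.106680, -1.474280)
(x(0.6), y(0.6)) ≈ (2.1067, -1.4743)

2.1067, -1.4743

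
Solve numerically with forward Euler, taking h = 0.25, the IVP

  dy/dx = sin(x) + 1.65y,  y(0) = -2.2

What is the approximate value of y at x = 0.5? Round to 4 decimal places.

-4.3275

Euler: y_{n+1} = y_n + h·f(x_n, y_n).
x=0.000000, y=-2.200000: f=-3.630000 → y ← -2.200000 + 0.25·(-3.630000) = -3.107500
x=0.250000, y=-3.107500: f=-4.879971 → y ← -3.107500 + 0.25·(-4.879971) = -4.327493
y(0.5) ≈ -4.3275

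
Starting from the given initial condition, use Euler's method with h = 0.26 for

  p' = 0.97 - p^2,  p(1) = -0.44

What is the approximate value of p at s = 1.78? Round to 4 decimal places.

0.2515

Euler: p_{n+1} = p_n + h·f(s_n, p_n).
s=1.000000, p=-0.440000: f=0.776400 → p ← -0.440000 + 0.26·0.776400 = -0.238136
s=1.260000, p=-0.238136: f=0.913291 → p ← -0.238136 + 0.26·0.913291 = -0.000680
s=1.520000, p=-0.000680: f=0.970000 → p ← -0.000680 + 0.26·0.970000 = 0.251520
p(1.78) ≈ 0.2515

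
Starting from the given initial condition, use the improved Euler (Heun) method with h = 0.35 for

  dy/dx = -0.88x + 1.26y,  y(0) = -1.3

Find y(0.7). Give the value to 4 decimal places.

-3.3444

Heun: k1 = f(x_n, y_n); k2 = f(x_n + h, y_n + h·k1); y_{n+1} = y_n + (h/2)·(k1 + k2).
x=0.000000, y=-1.300000:
  k1 = f(0.000000, -1.300000) = -1.638000
  k2 = f(0.350000, -1.873300) = -2.668358
  y ← -1.300000 + (0.35/2)·(-1.638000 + (-2.668358)) = -2.053613
x=0.350000, y=-2.053613:
  k1 = f(0.350000, -2.053613) = -2.895552
  k2 = f(0.700000, -3.067056) = -4.480490
  y ← -2.053613 + (0.35/2)·(-2.895552 + (-4.480490)) = -3.344420
y(0.7) ≈ -3.3444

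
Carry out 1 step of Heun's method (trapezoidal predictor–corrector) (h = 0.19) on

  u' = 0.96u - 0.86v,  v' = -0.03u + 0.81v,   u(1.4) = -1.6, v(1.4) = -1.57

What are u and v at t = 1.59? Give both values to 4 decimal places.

Heun on (u,v): k1 = f(t_n, state_n); k2 = f(t_n + h, state_n + h·k1); state_{n+1} = state_n + (h/2)·(k1 + k2).
1.400000: (-1.600000, -1.570000)
  k1 = (-0.185800, -1.223700)
  predictor → (-1.635302, -1.802503)
  k2 = (-0.019737, -1.410968)
  → (-1.619526, -1.820293)
(u(1.59), v(1.59)) ≈ (-1.6195, -1.8203)

-1.6195, -1.8203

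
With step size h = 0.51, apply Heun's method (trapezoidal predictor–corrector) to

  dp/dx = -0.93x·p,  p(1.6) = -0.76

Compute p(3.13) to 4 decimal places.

-0.1062

Heun: k1 = f(x_n, p_n); k2 = f(x_n + h, p_n + h·k1); p_{n+1} = p_n + (h/2)·(k1 + k2).
x=1.600000, p=-0.760000:
  k1 = f(1.600000, -0.760000) = 1.130880
  k2 = f(2.110000, -0.183251) = 0.359594
  p ← -0.760000 + (0.51/2)·(1.130880 + 0.359594) = -0.379929
x=2.110000, p=-0.379929:
  k1 = f(2.110000, -0.379929) = 0.745535
  k2 = f(2.620000, 0.000294) = -0.000716
  p ← -0.379929 + (0.51/2)·(0.745535 + (-0.000716)) = -0.190000
x=2.620000, p=-0.190000:
  k1 = f(2.620000, -0.190000) = 0.462955
  k2 = f(3.130000, 0.046107) = -0.134212
  p ← -0.190000 + (0.51/2)·(0.462955 + (-0.134212)) = -0.106171
p(3.13) ≈ -0.1062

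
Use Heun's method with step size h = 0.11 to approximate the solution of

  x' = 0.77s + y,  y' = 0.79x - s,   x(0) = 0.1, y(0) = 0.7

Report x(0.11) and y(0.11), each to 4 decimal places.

Heun on (x,y): k1 = f(s_n, state_n); k2 = f(s_n + h, state_n + h·k1); state_{n+1} = state_n + (h/2)·(k1 + k2).
0.000000: (0.100000, 0.700000)
  k1 = (0.700000, 0.079000)
  predictor → (0.177000, 0.708690)
  k2 = (0.793390, 0.029830)
  → (0.182136, 0.705986)
(x(0.11), y(0.11)) ≈ (0.1821, 0.7060)

0.1821, 0.7060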